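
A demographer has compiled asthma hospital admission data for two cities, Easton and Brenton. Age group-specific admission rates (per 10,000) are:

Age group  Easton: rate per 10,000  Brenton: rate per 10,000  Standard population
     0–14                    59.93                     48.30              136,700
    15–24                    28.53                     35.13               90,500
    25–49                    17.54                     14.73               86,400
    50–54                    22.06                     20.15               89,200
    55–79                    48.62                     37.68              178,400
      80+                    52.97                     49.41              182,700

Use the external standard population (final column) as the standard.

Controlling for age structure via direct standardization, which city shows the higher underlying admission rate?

Easton

Standard total = 763,900; weights = 0.1790, 0.1185, 0.1131, 0.1168, 0.2335, 0.2392.
Easton: 0.1790×59.93 + 0.1185×28.53 + 0.1131×17.54 + 0.1168×22.06 + 0.2335×48.62 + 0.2392×52.97 = 42.6876 per 10,000.
Brenton: 0.1790×48.30 + 0.1185×35.13 + 0.1131×14.73 + 0.1168×20.15 + 0.2335×37.68 + 0.2392×49.41 = 37.4411 per 10,000.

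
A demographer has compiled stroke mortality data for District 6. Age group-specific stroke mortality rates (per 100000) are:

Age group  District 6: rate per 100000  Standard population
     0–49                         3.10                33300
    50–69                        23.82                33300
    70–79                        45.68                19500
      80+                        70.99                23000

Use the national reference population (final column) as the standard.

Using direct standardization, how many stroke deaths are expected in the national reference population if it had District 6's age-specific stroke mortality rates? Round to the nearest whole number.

34

Expected stroke deaths = Σ (standard pop × age-specific rate ÷ 100000)
= 33300×3.10/100000 + 33300×23.82/100000 + 19500×45.68/100000 + 23000×70.99/100000
= 1.03 + 7.93 + 8.91 + 16.33 = 34.20.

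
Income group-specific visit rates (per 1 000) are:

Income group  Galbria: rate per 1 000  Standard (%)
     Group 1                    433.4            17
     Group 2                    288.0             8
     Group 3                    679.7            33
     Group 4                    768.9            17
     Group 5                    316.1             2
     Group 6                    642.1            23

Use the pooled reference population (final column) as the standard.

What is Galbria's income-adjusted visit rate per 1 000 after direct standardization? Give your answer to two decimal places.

605.74

Standard weights: 0.17, 0.08, 0.33, 0.17, 0.02, 0.23.
Standardized rate: 0.1700×433.4 + 0.0800×288.0 + 0.3300×679.7 + 0.1700×768.9 + 0.0200×316.1 + 0.2300×642.1 = 605.7370 per 1 000.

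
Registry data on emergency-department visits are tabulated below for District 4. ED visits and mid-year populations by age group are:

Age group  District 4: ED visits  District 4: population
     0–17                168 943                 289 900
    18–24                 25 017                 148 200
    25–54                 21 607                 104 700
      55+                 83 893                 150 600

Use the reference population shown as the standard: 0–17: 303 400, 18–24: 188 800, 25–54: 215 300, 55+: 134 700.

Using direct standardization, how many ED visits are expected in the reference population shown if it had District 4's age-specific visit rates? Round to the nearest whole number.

328148

Age-specific rates per 1 000 for District 4: 582.763, 168.806, 206.371, 557.058.
Expected ED visits = Σ (standard pop × age-specific rate ÷ 1 000)
= 303 400×582.763/1 000 + 188 800×168.806/1 000 + 215 300×206.371/1 000 + 134 700×557.058/1 000
= 176810.30 + 31870.51 + 44431.59 + 75035.77 = 328148.17.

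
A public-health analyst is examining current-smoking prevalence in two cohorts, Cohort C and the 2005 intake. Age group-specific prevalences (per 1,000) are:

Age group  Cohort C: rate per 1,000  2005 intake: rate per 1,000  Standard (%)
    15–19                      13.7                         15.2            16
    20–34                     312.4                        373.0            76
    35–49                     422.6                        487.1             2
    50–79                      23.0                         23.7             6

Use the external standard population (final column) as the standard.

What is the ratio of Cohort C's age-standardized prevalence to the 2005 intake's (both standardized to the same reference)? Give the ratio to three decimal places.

Standard weights: 0.16, 0.76, 0.02, 0.06.
Cohort C: 0.1600×13.7 + 0.7600×312.4 + 0.0200×422.6 + 0.0600×23.0 = 249.4480 per 1,000.
The 2005 intake: 0.1600×15.2 + 0.7600×373.0 + 0.0200×487.1 + 0.0600×23.7 = 297.0760 per 1,000.
Ratio = 249.4480 ÷ 297.0760 = 0.83968.

0.840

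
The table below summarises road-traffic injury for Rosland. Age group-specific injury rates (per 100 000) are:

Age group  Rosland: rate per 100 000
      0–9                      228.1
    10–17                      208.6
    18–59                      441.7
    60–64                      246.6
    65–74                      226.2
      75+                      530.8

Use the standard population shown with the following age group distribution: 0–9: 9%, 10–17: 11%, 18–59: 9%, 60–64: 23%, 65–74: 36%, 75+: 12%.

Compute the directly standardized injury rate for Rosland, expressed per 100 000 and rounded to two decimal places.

285.07

Standard weights: 0.09, 0.11, 0.09, 0.23, 0.36, 0.12.
Standardized rate: 0.0900×228.1 + 0.1100×208.6 + 0.0900×441.7 + 0.2300×246.6 + 0.3600×226.2 + 0.1200×530.8 = 285.0740 per 100 000.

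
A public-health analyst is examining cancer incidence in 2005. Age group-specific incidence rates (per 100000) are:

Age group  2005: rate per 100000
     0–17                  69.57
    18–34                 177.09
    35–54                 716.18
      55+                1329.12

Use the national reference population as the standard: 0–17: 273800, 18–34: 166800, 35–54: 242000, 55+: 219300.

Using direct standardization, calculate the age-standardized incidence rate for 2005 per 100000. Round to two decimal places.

569.22

Standard total = 901900; weights = 0.3036, 0.1849, 0.2683, 0.2432.
Standardized rate: 0.3036×69.57 + 0.1849×177.09 + 0.2683×716.18 + 0.2432×1329.12 = 569.2188 per 100000.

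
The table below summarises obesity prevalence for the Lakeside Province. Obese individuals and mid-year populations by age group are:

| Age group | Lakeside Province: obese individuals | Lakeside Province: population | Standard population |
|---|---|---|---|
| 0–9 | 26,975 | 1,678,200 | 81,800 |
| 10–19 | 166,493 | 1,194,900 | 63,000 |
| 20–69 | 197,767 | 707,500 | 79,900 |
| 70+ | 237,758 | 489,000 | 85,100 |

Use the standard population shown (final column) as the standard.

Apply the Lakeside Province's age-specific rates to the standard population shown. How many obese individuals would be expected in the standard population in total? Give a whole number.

Age-specific rates per 1,000 for the Lakeside Province: 16.074, 139.336, 279.529, 486.213.
Expected obese individuals = Σ (standard pop × age-specific rate ÷ 1,000)
= 81,800×16.074/1,000 + 63,000×139.336/1,000 + 79,900×279.529/1,000 + 85,100×486.213/1,000
= 1314.83 + 8778.19 + 22334.39 + 41376.70 = 73804.12.

73804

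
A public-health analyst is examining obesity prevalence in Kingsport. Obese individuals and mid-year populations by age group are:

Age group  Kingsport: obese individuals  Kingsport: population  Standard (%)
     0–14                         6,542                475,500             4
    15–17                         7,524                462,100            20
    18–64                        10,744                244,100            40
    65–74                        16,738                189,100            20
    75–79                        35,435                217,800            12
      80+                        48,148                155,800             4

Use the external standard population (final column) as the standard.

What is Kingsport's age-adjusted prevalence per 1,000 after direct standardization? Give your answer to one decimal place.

71.0

Age-specific rates per 1,000 for Kingsport: 13.758, 16.282, 44.015, 88.514, 162.695, 309.037.
Standard weights: 0.04, 0.20, 0.40, 0.20, 0.12, 0.04.
Standardized rate: 0.0400×13.758 + 0.2000×16.282 + 0.4000×44.015 + 0.2000×88.514 + 0.1200×162.695 + 0.0400×309.037 = 71.0004 per 1,000.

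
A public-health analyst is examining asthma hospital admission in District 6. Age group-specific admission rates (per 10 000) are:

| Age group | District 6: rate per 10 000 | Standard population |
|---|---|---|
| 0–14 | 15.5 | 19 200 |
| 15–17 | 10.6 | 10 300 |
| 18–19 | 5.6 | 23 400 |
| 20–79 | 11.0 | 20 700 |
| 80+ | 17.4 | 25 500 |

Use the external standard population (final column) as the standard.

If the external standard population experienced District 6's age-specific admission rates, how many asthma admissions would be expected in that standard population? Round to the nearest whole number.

121

Expected asthma admissions = Σ (standard pop × age-specific rate ÷ 10 000)
= 19 200×15.5/10 000 + 10 300×10.6/10 000 + 23 400×5.6/10 000 + 20 700×11.0/10 000 + 25 500×17.4/10 000
= 29.76 + 10.92 + 13.10 + 22.77 + 44.37 = 120.92.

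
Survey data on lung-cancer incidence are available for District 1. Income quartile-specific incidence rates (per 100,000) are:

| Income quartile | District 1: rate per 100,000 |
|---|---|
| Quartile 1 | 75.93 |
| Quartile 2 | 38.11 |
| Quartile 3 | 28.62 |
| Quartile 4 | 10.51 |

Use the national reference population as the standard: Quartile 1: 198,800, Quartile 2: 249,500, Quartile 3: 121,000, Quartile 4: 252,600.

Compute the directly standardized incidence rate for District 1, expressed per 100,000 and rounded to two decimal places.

Standard total = 821,900; weights = 0.2419, 0.3036, 0.1472, 0.3073.
Standardized rate: 0.2419×75.93 + 0.3036×38.11 + 0.1472×28.62 + 0.3073×10.51 = 37.3782 per 100,000.

37.38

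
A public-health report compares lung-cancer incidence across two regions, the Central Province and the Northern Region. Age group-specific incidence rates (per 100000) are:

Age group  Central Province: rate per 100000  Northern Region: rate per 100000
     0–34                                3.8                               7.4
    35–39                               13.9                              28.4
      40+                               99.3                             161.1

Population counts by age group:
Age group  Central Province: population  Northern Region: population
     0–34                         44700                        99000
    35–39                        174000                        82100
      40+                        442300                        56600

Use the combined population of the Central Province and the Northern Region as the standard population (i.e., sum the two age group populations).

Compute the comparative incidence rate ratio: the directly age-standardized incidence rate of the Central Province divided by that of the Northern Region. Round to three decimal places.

Combined standard total = 898700; weights = 0.1599, 0.2850, 0.5551.
The Central Province: 0.1599×3.8 + 0.2850×13.9 + 0.5551×99.3 = 59.6936 per 100000.
The Northern Region: 0.1599×7.4 + 0.2850×28.4 + 0.5551×161.1 = 98.7086 per 100000.
Ratio = 59.6936 ÷ 98.7086 = 0.60475.

0.605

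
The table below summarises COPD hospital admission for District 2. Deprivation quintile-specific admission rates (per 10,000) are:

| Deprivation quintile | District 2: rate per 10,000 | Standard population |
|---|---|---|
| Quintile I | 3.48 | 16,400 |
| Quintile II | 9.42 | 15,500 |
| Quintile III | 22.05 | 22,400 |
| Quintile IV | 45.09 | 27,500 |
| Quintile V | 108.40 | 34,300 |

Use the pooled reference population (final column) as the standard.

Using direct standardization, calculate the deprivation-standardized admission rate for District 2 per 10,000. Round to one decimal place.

48.7

Standard total = 116,100; weights = 0.1413, 0.1335, 0.1929, 0.2369, 0.2954.
Standardized rate: 0.1413×3.48 + 0.1335×9.42 + 0.1929×22.05 + 0.2369×45.09 + 0.2954×108.40 = 48.7088 per 10,000.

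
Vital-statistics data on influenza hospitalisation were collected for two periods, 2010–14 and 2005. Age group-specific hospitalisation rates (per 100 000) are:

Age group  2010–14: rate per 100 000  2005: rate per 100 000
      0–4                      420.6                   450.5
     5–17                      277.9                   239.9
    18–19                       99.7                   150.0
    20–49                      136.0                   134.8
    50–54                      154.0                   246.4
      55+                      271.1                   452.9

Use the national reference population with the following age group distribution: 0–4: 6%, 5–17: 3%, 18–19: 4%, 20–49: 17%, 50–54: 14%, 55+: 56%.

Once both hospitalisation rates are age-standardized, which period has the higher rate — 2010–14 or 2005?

2005

Standard weights: 0.06, 0.03, 0.04, 0.17, 0.14, 0.56.
2010–14: 0.0600×420.6 + 0.0300×277.9 + 0.0400×99.7 + 0.1700×136.0 + 0.1400×154.0 + 0.5600×271.1 = 234.0570 per 100 000.
2005: 0.0600×450.5 + 0.0300×239.9 + 0.0400×150.0 + 0.1700×134.8 + 0.1400×246.4 + 0.5600×452.9 = 351.2630 per 100 000.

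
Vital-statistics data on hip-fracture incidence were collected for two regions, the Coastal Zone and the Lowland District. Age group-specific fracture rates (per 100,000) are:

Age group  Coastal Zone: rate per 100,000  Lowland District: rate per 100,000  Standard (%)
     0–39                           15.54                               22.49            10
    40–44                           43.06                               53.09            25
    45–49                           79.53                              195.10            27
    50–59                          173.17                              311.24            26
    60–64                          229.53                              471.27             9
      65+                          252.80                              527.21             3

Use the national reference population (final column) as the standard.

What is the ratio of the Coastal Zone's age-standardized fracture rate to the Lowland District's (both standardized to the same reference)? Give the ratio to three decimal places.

0.516

Standard weights: 0.10, 0.25, 0.27, 0.26, 0.09, 0.03.
The Coastal Zone: 0.1000×15.54 + 0.2500×43.06 + 0.2700×79.53 + 0.2600×173.17 + 0.0900×229.53 + 0.0300×252.80 = 107.0580 per 100,000.
The Lowland District: 0.1000×22.49 + 0.2500×53.09 + 0.2700×195.10 + 0.2600×311.24 + 0.0900×471.27 + 0.0300×527.21 = 207.3515 per 100,000.
Ratio = 107.0580 ÷ 207.3515 = 0.51631.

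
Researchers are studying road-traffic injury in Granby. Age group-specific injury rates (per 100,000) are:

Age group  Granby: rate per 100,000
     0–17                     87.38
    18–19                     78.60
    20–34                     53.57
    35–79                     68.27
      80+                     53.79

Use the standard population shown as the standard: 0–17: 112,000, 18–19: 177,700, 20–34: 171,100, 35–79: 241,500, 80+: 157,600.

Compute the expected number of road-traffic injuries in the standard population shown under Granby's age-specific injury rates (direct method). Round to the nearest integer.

Expected road-traffic injuries = Σ (standard pop × age-specific rate ÷ 100,000)
= 112,000×87.38/100,000 + 177,700×78.60/100,000 + 171,100×53.57/100,000 + 241,500×68.27/100,000 + 157,600×53.79/100,000
= 97.87 + 139.67 + 91.66 + 164.87 + 84.77 = 578.84.

579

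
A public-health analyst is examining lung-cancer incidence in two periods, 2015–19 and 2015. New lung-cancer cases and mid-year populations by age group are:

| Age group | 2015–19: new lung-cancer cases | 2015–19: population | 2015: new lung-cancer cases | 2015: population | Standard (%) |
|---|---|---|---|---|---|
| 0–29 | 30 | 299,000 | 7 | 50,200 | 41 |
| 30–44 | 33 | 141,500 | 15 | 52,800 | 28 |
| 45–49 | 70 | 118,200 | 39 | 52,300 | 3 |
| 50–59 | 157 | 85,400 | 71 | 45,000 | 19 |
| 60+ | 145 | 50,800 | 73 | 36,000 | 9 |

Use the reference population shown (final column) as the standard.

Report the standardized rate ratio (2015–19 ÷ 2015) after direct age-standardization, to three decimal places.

Age-specific rates per 100,000 for 2015–19: 10.03, 23.32, 59.22, 183.84, 285.43.
For 2015: 13.94, 28.41, 74.57, 157.78, 202.78.
Standard weights: 0.41, 0.28, 0.03, 0.19, 0.09.
2015–19: 0.4100×10.03 + 0.2800×23.32 + 0.0300×59.22 + 0.1900×183.84 + 0.0900×285.43 = 73.0391 per 100,000.
2015: 0.4100×13.94 + 0.2800×28.41 + 0.0300×74.57 + 0.1900×157.78 + 0.0900×202.78 = 64.1365 per 100,000.
Ratio = 73.0391 ÷ 64.1365 = 1.13881.

1.139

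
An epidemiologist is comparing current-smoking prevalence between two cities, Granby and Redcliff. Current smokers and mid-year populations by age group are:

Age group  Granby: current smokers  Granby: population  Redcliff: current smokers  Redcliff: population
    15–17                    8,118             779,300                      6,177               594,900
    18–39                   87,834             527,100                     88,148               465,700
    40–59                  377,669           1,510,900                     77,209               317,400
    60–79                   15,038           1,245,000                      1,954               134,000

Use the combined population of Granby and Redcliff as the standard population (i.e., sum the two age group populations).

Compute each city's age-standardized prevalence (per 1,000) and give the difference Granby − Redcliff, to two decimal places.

Age-specific rates per 1,000 for Granby: 10.417, 166.636, 249.963, 12.079.
For Redcliff: 10.383, 189.281, 243.255, 14.582.
Combined standard total = 5,574,300; weights = 0.2465, 0.1781, 0.3280, 0.2474.
Granby: 0.2465×10.417 + 0.1781×166.636 + 0.3280×249.963 + 0.2474×12.079 = 117.2193 per 1,000.
Redcliff: 0.2465×10.383 + 0.1781×189.281 + 0.3280×243.255 + 0.2474×14.582 = 119.6630 per 1,000.
Difference = 117.2193 − 119.6630 = -2.4437.

-2.44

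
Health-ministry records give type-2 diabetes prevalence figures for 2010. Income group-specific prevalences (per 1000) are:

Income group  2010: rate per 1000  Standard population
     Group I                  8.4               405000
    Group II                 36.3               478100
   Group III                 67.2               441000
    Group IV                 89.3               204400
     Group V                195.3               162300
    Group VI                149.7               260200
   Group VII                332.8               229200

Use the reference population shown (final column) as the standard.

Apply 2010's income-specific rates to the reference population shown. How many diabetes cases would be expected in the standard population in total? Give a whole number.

215572

Expected diabetes cases = Σ (standard pop × income-specific rate ÷ 1000)
= 405000×8.4/1000 + 478100×36.3/1000 + 441000×67.2/1000 + 204400×89.3/1000 + 162300×195.3/1000 + 260200×149.7/1000 + 229200×332.8/1000
= 3402.00 + 17355.03 + 29635.20 + 18252.92 + 31697.19 + 38951.94 + 76277.76 = 215572.04.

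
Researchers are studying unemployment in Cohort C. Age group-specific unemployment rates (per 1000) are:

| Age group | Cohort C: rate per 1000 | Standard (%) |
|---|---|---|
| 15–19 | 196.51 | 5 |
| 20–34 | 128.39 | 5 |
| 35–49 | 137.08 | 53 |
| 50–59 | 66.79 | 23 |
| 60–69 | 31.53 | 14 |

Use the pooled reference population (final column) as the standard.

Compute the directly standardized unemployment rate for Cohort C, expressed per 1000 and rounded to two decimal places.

108.67

Standard weights: 0.05, 0.05, 0.53, 0.23, 0.14.
Standardized rate: 0.0500×196.51 + 0.0500×128.39 + 0.5300×137.08 + 0.2300×66.79 + 0.1400×31.53 = 108.6733 per 1000.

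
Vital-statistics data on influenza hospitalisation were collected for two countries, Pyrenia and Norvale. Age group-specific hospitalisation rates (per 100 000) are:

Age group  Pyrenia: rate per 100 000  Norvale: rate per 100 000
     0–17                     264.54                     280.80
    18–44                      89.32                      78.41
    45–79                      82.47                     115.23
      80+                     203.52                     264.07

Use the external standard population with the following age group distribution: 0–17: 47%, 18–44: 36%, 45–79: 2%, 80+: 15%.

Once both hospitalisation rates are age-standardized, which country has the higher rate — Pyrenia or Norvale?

Standard weights: 0.47, 0.36, 0.02, 0.15.
Pyrenia: 0.4700×264.54 + 0.3600×89.32 + 0.0200×82.47 + 0.1500×203.52 = 188.6664 per 100 000.
Norvale: 0.4700×280.80 + 0.3600×78.41 + 0.0200×115.23 + 0.1500×264.07 = 202.1187 per 100 000.

Norvale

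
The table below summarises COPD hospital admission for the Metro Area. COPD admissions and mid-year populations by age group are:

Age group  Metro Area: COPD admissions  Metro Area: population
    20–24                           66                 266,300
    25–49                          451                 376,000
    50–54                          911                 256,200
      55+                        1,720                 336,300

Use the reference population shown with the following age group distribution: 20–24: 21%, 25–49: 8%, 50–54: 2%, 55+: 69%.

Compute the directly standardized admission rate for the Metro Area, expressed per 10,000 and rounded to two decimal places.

Age-specific rates per 10,000 for the Metro Area: 2.48, 11.99, 35.56, 51.14.
Standard weights: 0.21, 0.08, 0.02, 0.69.
Standardized rate: 0.2100×2.48 + 0.0800×11.99 + 0.0200×35.56 + 0.6900×51.14 = 37.4811 per 10,000.

37.48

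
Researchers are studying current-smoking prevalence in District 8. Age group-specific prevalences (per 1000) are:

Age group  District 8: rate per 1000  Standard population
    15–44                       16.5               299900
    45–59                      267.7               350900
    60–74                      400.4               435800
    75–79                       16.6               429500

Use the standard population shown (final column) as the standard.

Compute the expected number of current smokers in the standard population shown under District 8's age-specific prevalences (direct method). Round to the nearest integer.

Expected current smokers = Σ (standard pop × age-specific rate ÷ 1000)
= 299900×16.5/1000 + 350900×267.7/1000 + 435800×400.4/1000 + 429500×16.6/1000
= 4948.35 + 93935.93 + 174494.32 + 7129.70 = 280508.30.

280508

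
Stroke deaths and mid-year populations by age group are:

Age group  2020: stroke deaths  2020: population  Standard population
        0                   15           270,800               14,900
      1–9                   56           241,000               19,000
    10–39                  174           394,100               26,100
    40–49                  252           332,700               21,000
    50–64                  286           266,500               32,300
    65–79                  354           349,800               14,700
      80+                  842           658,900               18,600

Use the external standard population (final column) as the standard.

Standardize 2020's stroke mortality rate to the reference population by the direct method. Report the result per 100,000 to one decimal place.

Age-specific rates per 100,000 for 2020: 5.54, 23.24, 44.15, 75.74, 107.32, 101.20, 127.79.
Standard total = 146,600; weights = 0.1016, 0.1296, 0.1780, 0.1432, 0.2203, 0.1003, 0.1269.
Standardized rate: 0.1016×5.54 + 0.1296×23.24 + 0.1780×44.15 + 0.1432×75.74 + 0.2203×107.32 + 0.1003×101.20 + 0.1269×127.79 = 72.2910 per 100,000.

72.3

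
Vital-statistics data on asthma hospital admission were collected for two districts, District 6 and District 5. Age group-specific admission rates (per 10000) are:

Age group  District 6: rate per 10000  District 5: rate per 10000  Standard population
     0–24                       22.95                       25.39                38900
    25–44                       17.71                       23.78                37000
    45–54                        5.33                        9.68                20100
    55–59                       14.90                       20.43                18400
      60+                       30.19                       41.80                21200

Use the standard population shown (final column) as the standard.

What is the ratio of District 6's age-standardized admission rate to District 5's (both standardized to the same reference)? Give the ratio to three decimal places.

Standard total = 135600; weights = 0.2869, 0.2729, 0.1482, 0.1357, 0.1563.
District 6: 0.2869×22.95 + 0.2729×17.71 + 0.1482×5.33 + 0.1357×14.90 + 0.1563×30.19 = 18.9480 per 10000.
District 5: 0.2869×25.39 + 0.2729×23.78 + 0.1482×9.68 + 0.1357×20.43 + 0.1563×41.80 = 24.5145 per 10000.
Ratio = 18.9480 ÷ 24.5145 = 0.77293.

0.773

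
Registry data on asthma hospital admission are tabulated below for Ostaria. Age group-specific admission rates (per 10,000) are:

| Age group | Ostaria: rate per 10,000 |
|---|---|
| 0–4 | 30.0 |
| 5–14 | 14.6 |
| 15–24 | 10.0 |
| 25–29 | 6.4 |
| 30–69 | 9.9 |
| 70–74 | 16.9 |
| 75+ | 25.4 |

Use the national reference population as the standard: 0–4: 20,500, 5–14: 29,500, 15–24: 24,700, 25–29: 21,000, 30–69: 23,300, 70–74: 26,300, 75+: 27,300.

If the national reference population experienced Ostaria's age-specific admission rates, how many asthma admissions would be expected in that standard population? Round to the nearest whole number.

280

Expected asthma admissions = Σ (standard pop × age-specific rate ÷ 10,000)
= 20,500×30.0/10,000 + 29,500×14.6/10,000 + 24,700×10.0/10,000 + 21,000×6.4/10,000 + 23,300×9.9/10,000 + 26,300×16.9/10,000 + 27,300×25.4/10,000
= 61.50 + 43.07 + 24.70 + 13.44 + 23.07 + 44.45 + 69.34 = 279.57.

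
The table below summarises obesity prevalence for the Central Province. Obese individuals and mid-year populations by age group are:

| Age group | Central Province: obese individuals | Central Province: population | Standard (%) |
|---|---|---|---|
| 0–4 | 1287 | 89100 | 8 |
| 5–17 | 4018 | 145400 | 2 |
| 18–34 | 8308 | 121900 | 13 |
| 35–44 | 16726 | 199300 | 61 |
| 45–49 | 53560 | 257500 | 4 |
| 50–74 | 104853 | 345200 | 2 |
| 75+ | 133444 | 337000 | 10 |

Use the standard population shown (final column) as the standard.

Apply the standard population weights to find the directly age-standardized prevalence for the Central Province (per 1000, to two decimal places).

115.75

Age-specific rates per 1000 for the Central Province: 14.444, 27.634, 68.154, 83.924, 208.000, 303.746, 395.976.
Standard weights: 0.08, 0.02, 0.13, 0.61, 0.04, 0.02, 0.10.
Standardized rate: 0.0800×14.444 + 0.0200×27.634 + 0.1300×68.154 + 0.6100×83.924 + 0.0400×208.000 + 0.0200×303.746 + 0.1000×395.976 = 115.7543 per 1000.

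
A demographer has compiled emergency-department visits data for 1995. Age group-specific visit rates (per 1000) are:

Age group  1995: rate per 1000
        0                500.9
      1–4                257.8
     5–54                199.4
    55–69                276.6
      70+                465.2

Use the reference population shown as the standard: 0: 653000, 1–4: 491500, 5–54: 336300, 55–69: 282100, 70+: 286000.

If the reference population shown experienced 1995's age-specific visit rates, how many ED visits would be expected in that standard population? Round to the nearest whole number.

731931

Expected ED visits = Σ (standard pop × age-specific rate ÷ 1000)
= 653000×500.9/1000 + 491500×257.8/1000 + 336300×199.4/1000 + 282100×276.6/1000 + 286000×465.2/1000
= 327087.70 + 126708.70 + 67058.22 + 78028.86 + 133047.20 = 731930.68.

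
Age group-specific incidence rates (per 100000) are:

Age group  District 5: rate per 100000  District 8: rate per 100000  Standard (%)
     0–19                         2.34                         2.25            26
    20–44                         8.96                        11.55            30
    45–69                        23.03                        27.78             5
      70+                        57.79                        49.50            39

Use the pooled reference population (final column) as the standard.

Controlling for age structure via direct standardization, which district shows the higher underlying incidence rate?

Standard weights: 0.26, 0.30, 0.05, 0.39.
District 5: 0.2600×2.34 + 0.3000×8.96 + 0.0500×23.03 + 0.3900×57.79 = 26.9860 per 100000.
District 8: 0.2600×2.25 + 0.3000×11.55 + 0.0500×27.78 + 0.3900×49.50 = 24.7440 per 100000.

District 5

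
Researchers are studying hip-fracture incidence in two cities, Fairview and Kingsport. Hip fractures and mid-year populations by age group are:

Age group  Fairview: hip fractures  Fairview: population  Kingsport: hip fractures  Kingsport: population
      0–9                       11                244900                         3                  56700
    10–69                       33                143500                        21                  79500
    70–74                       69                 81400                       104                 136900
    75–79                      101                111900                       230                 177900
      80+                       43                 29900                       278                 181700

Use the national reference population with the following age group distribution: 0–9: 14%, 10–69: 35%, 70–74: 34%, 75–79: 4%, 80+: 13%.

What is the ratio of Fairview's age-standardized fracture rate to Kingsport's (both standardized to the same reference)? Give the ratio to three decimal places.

Age-specific rates per 100000 for Fairview: 4.49, 23.00, 84.77, 90.26, 143.81.
For Kingsport: 5.29, 26.42, 75.97, 129.29, 153.00.
Standard weights: 0.14, 0.35, 0.34, 0.04, 0.13.
Fairview: 0.1400×4.49 + 0.3500×23.00 + 0.3400×84.77 + 0.0400×90.26 + 0.1300×143.81 = 59.8043 per 100000.
Kingsport: 0.1400×5.29 + 0.3500×26.42 + 0.3400×75.97 + 0.0400×129.29 + 0.1300×153.00 = 60.8765 per 100000.
Ratio = 59.8043 ÷ 60.8765 = 0.98239.

0.982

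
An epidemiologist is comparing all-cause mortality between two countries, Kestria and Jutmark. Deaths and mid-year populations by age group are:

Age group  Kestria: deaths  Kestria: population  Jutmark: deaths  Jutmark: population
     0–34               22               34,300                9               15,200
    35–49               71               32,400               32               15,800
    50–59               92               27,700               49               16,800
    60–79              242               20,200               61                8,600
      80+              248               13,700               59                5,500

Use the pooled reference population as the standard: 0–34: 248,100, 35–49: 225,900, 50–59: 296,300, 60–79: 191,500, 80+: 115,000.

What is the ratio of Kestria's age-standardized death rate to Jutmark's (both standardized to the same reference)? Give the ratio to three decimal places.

Age-specific rates per 100,000 for Kestria: 64.14, 219.14, 332.13, 1198.02, 1810.22.
For Jutmark: 59.21, 202.53, 291.67, 709.30, 1072.73.
Standard total = 1,076,800; weights = 0.2304, 0.2098, 0.2752, 0.1778, 0.1068.
Kestria: 0.2304×64.14 + 0.2098×219.14 + 0.2752×332.13 + 0.1778×1198.02 + 0.1068×1810.22 = 558.5271 per 100,000.
Jutmark: 0.2304×59.21 + 0.2098×202.53 + 0.2752×291.67 + 0.1778×709.30 + 0.1068×1072.73 = 377.0969 per 100,000.
Ratio = 558.5271 ÷ 377.0969 = 1.48112.

1.481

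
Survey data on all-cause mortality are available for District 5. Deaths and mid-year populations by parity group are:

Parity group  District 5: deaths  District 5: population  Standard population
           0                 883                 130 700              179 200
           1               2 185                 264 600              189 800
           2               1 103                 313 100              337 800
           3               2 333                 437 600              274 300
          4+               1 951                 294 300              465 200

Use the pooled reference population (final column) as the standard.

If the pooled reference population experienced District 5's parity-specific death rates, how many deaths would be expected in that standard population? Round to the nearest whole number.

8514

Parity-specific rates per 1 000 for District 5: 6.756, 8.258, 3.523, 5.331, 6.629.
Expected deaths = Σ (standard pop × parity-specific rate ÷ 1 000)
= 179 200×6.756/1 000 + 189 800×8.258/1 000 + 337 800×3.523/1 000 + 274 300×5.331/1 000 + 465 200×6.629/1 000
= 1210.66 + 1567.32 + 1190.01 + 1462.39 + 3083.95 = 8514.33.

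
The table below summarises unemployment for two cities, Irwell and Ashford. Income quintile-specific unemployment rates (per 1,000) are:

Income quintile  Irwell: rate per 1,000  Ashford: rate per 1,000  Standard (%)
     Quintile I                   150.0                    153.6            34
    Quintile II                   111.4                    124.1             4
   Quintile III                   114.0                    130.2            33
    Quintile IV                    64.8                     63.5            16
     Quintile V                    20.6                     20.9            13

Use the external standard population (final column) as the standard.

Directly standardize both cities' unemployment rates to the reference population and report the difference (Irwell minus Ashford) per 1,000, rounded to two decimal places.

Standard weights: 0.34, 0.04, 0.33, 0.16, 0.13.
Irwell: 0.3400×150.0 + 0.0400×111.4 + 0.3300×114.0 + 0.1600×64.8 + 0.1300×20.6 = 106.1220 per 1,000.
Ashford: 0.3400×153.6 + 0.0400×124.1 + 0.3300×130.2 + 0.1600×63.5 + 0.1300×20.9 = 113.0310 per 1,000.
Difference = 106.1220 − 113.0310 = -6.9090.

-6.91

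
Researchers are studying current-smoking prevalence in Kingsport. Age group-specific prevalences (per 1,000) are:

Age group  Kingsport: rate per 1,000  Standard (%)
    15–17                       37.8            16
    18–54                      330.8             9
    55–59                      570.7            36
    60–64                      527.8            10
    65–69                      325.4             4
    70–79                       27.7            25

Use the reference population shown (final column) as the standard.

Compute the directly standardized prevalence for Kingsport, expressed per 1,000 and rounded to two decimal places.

Standard weights: 0.16, 0.09, 0.36, 0.10, 0.04, 0.25.
Standardized rate: 0.1600×37.8 + 0.0900×330.8 + 0.3600×570.7 + 0.1000×527.8 + 0.0400×325.4 + 0.2500×27.7 = 313.9930 per 1,000.

313.99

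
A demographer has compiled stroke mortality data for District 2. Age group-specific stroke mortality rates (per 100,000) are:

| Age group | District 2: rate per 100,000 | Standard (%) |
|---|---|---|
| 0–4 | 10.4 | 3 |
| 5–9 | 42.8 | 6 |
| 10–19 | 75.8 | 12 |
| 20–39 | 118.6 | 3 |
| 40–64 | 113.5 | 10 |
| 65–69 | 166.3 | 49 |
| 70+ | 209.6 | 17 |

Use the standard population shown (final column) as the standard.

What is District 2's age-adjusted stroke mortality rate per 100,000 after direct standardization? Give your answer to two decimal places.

Standard weights: 0.03, 0.06, 0.12, 0.03, 0.10, 0.49, 0.17.
Standardized rate: 0.0300×10.4 + 0.0600×42.8 + 0.1200×75.8 + 0.0300×118.6 + 0.1000×113.5 + 0.4900×166.3 + 0.1700×209.6 = 144.0030 per 100,000.

144.00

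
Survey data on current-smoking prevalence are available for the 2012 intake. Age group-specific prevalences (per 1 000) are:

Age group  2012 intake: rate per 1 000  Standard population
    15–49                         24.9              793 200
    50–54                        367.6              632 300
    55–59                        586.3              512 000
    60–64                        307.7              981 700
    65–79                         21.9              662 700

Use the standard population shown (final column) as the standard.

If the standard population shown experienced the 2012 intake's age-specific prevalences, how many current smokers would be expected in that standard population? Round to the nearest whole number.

868952

Expected current smokers = Σ (standard pop × age-specific rate ÷ 1 000)
= 793 200×24.9/1 000 + 632 300×367.6/1 000 + 512 000×586.3/1 000 + 981 700×307.7/1 000 + 662 700×21.9/1 000
= 19750.68 + 232433.48 + 300185.60 + 302069.09 + 14513.13 = 868951.98.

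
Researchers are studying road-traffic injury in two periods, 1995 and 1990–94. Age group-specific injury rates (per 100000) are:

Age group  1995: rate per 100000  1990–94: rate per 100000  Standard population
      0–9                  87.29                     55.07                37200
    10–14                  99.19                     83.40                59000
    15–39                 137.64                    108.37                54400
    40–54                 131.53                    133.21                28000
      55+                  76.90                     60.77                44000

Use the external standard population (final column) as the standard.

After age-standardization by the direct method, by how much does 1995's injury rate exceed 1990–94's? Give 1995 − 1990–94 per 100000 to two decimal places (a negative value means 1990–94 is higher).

19.70

Standard total = 222600; weights = 0.1671, 0.2650, 0.2444, 0.1258, 0.1977.
1995: 0.1671×87.29 + 0.2650×99.19 + 0.2444×137.64 + 0.1258×131.53 + 0.1977×76.90 = 106.2599 per 100000.
1990–94: 0.1671×55.07 + 0.2650×83.40 + 0.2444×108.37 + 0.1258×133.21 + 0.1977×60.77 = 86.5602 per 100000.
Difference = 106.2599 − 86.5602 = 19.6997.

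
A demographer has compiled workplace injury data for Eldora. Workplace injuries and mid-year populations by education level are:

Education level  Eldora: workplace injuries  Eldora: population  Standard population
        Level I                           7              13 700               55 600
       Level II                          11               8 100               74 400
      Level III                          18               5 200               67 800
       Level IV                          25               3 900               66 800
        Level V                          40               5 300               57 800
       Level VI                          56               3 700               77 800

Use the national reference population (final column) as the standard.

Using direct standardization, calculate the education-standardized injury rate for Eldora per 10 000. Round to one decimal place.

60.1

Education-specific rates per 10 000 for Eldora: 5.11, 13.58, 34.62, 64.10, 75.47, 151.35.
Standard total = 400 200; weights = 0.1389, 0.1859, 0.1694, 0.1669, 0.1444, 0.1944.
Standardized rate: 0.1389×5.11 + 0.1859×13.58 + 0.1694×34.62 + 0.1669×64.10 + 0.1444×75.47 + 0.1944×151.35 = 60.1220 per 10 000.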